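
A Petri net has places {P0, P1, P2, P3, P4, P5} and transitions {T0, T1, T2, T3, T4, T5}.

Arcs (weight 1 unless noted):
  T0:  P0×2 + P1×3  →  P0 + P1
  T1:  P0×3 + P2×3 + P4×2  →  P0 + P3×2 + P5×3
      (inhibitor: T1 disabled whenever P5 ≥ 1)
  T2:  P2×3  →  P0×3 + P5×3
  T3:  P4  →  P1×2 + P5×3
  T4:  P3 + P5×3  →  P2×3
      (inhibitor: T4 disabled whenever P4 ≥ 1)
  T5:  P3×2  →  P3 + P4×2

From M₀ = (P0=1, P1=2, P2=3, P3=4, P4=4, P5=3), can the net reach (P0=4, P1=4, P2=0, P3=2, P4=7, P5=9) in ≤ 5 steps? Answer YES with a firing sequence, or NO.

step 1: fire T2:  (P0=1, P1=2, P2=3, P3=4, P4=4, P5=3) → (P0=4, P1=2, P2=0, P3=4, P4=4, P5=6)
step 2: fire T3:  (P0=4, P1=2, P2=0, P3=4, P4=4, P5=6) → (P0=4, P1=4, P2=0, P3=4, P4=3, P5=9)
step 3: fire T5:  (P0=4, P1=4, P2=0, P3=4, P4=3, P5=9) → (P0=4, P1=4, P2=0, P3=3, P4=5, P5=9)
step 4: fire T5:  (P0=4, P1=4, P2=0, P3=3, P4=5, P5=9) → (P0=4, P1=4, P2=0, P3=2, P4=7, P5=9)

YES — reachable via ⟨T2, T3, T5, T5⟩ (4 firings)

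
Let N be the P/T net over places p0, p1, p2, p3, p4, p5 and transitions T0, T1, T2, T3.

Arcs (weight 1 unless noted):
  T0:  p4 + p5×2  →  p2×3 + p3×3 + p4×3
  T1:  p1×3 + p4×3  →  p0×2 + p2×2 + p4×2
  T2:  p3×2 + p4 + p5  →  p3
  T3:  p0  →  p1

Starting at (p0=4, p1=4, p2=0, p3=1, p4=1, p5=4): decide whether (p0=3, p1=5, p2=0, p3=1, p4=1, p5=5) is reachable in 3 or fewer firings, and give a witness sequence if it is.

depth 0: 1 marking
depth 1: 3 markings reached so far
depth 2: 8 markings reached so far
depth 3: 16 markings reached so far
target is not among the 16 markings reachable within 3 steps

NO — not reachable within 3 firings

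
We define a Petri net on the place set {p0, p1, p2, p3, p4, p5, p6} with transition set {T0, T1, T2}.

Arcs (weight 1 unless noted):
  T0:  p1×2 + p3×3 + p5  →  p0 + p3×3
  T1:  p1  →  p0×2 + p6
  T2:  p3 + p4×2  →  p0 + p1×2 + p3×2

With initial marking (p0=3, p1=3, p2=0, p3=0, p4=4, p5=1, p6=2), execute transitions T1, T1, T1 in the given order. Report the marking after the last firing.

step 1: fire T1:  (p0=3, p1=3, p2=0, p3=0, p4=4, p5=1, p6=2) → (p0=5, p1=2, p2=0, p3=0, p4=4, p5=1, p6=3)
step 2: fire T1:  (p0=5, p1=2, p2=0, p3=0, p4=4, p5=1, p6=3) → (p0=7, p1=1, p2=0, p3=0, p4=4, p5=1, p6=4)
step 3: fire T1:  (p0=7, p1=1, p2=0, p3=0, p4=4, p5=1, p6=4) → (p0=9, p1=0, p2=0, p3=0, p4=4, p5=1, p6=5)

(p0=9, p1=0, p2=0, p3=0, p4=4, p5=1, p6=5)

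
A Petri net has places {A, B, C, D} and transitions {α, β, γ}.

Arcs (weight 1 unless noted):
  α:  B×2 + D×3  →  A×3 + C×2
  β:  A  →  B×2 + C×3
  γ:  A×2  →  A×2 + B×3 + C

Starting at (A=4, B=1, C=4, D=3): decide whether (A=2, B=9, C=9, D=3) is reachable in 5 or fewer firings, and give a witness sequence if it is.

NO — not reachable within 5 firings

depth 0: 1 marking
depth 1: 3 markings reached so far
depth 2: 8 markings reached so far
depth 3: 15 markings reached so far
depth 4: 24 markings reached so far
depth 5: 34 markings reached so far
target is not among the 34 markings reachable within 5 steps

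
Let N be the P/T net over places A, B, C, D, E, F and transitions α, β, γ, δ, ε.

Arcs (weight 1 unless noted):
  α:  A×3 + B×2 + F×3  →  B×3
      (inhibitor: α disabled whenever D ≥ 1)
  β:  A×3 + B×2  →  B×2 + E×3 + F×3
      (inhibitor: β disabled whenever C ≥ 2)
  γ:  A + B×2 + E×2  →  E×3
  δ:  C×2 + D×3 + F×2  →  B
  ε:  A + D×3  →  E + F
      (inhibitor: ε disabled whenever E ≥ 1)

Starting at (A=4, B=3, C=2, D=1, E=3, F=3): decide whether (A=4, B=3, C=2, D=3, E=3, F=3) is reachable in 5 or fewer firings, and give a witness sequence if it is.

NO — not reachable within 5 firings

depth 0: 1 marking
depth 1: 2 markings reached so far
depth 2: 2 markings reached so far
(frontier empty at depth 2; search complete)
target is not among the 2 markings reachable within 5 steps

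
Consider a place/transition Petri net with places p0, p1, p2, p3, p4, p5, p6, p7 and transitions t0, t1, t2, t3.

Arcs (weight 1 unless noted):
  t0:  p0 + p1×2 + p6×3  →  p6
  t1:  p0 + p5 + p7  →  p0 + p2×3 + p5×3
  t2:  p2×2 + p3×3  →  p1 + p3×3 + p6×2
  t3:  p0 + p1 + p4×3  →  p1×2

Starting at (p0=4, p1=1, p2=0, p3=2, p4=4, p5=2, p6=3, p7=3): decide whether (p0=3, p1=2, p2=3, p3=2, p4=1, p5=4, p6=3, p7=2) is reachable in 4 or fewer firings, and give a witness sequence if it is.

YES — reachable via ⟨t1, t3⟩ (2 firings)

step 1: fire t1:  (p0=4, p1=1, p2=0, p3=2, p4=4, p5=2, p6=3, p7=3) → (p0=4, p1=1, p2=3, p3=2, p4=4, p5=4, p6=3, p7=2)
step 2: fire t3:  (p0=4, p1=1, p2=3, p3=2, p4=4, p5=4, p6=3, p7=2) → (p0=3, p1=2, p2=3, p3=2, p4=1, p5=4, p6=3, p7=2)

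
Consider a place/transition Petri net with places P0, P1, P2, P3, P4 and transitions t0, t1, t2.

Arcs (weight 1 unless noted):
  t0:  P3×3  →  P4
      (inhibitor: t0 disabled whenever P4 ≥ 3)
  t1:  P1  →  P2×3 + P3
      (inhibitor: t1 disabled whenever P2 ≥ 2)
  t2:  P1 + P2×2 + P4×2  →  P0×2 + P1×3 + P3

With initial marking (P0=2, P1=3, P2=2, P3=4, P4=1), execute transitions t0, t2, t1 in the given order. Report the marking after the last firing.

(P0=4, P1=4, P2=3, P3=3, P4=0)

step 1: fire t0:  (P0=2, P1=3, P2=2, P3=4, P4=1) → (P0=2, P1=3, P2=2, P3=1, P4=2)
step 2: fire t2:  (P0=2, P1=3, P2=2, P3=1, P4=2) → (P0=4, P1=5, P2=0, P3=2, P4=0)
step 3: fire t1:  (P0=4, P1=5, P2=0, P3=2, P4=0) → (P0=4, P1=4, P2=3, P3=3, P4=0)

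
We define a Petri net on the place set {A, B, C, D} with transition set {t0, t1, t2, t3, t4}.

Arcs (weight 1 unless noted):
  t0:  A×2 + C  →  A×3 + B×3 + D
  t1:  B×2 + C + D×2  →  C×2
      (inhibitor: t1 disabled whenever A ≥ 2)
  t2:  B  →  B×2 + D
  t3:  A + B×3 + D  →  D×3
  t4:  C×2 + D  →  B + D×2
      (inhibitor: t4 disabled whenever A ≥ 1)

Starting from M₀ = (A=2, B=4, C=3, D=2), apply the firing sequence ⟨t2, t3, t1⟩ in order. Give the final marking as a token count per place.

(A=1, B=0, C=4, D=3)

step 1: fire t2:  (A=2, B=4, C=3, D=2) → (A=2, B=5, C=3, D=3)
step 2: fire t3:  (A=2, B=5, C=3, D=3) → (A=1, B=2, C=3, D=5)
step 3: fire t1:  (A=1, B=2, C=3, D=5) → (A=1, B=0, C=4, D=3)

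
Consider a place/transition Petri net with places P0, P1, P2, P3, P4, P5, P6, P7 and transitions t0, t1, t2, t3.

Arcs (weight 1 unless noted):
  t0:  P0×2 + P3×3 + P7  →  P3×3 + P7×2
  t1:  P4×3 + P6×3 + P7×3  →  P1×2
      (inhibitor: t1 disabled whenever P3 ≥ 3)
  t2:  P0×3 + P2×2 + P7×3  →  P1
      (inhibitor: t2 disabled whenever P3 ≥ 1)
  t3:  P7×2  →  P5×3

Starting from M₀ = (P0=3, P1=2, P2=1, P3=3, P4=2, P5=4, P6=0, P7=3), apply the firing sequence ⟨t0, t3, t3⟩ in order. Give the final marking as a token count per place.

step 1: fire t0:  (P0=3, P1=2, P2=1, P3=3, P4=2, P5=4, P6=0, P7=3) → (P0=1, P1=2, P2=1, P3=3, P4=2, P5=4, P6=0, P7=4)
step 2: fire t3:  (P0=1, P1=2, P2=1, P3=3, P4=2, P5=4, P6=0, P7=4) → (P0=1, P1=2, P2=1, P3=3, P4=2, P5=7, P6=0, P7=2)
step 3: fire t3:  (P0=1, P1=2, P2=1, P3=3, P4=2, P5=7, P6=0, P7=2) → (P0=1, P1=2, P2=1, P3=3, P4=2, P5=10, P6=0, P7=0)

(P0=1, P1=2, P2=1, P3=3, P4=2, P5=10, P6=0, P7=0)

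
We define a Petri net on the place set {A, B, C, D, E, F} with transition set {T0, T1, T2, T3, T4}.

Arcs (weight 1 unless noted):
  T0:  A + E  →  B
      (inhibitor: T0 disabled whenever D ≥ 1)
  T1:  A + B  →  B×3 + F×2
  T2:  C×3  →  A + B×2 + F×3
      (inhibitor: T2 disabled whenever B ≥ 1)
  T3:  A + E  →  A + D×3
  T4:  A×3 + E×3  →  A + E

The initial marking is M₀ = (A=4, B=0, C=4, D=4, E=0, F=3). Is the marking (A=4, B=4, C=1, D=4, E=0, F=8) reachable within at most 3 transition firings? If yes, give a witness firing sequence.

step 1: fire T2:  (A=4, B=0, C=4, D=4, E=0, F=3) → (A=5, B=2, C=1, D=4, E=0, F=6)
step 2: fire T1:  (A=5, B=2, C=1, D=4, E=0, F=6) → (A=4, B=4, C=1, D=4, E=0, F=8)

YES — reachable via ⟨T2, T1⟩ (2 firings)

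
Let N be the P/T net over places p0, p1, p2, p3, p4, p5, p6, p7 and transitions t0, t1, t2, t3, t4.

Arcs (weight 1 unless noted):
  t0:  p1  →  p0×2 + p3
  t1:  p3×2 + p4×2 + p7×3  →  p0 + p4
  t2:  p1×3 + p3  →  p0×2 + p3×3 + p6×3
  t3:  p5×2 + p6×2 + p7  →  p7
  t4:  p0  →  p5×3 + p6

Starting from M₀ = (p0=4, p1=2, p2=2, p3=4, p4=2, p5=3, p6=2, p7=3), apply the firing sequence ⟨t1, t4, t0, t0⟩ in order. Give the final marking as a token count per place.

step 1: fire t1:  (p0=4, p1=2, p2=2, p3=4, p4=2, p5=3, p6=2, p7=3) → (p0=5, p1=2, p2=2, p3=2, p4=1, p5=3, p6=2, p7=0)
step 2: fire t4:  (p0=5, p1=2, p2=2, p3=2, p4=1, p5=3, p6=2, p7=0) → (p0=4, p1=2, p2=2, p3=2, p4=1, p5=6, p6=3, p7=0)
step 3: fire t0:  (p0=4, p1=2, p2=2, p3=2, p4=1, p5=6, p6=3, p7=0) → (p0=6, p1=1, p2=2, p3=3, p4=1, p5=6, p6=3, p7=0)
step 4: fire t0:  (p0=6, p1=1, p2=2, p3=3, p4=1, p5=6, p6=3, p7=0) → (p0=8, p1=0, p2=2, p3=4, p4=1, p5=6, p6=3, p7=0)

(p0=8, p1=0, p2=2, p3=4, p4=1, p5=6, p6=3, p7=0)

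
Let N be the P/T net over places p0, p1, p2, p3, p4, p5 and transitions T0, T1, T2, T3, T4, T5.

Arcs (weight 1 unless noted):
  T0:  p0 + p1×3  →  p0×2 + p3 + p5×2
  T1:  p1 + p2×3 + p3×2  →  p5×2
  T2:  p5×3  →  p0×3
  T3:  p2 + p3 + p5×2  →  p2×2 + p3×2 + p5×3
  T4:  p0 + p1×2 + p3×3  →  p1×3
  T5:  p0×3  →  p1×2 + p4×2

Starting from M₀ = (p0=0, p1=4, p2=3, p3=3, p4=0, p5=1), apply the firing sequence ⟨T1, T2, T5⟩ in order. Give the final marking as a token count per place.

(p0=0, p1=5, p2=0, p3=1, p4=2, p5=0)

step 1: fire T1:  (p0=0, p1=4, p2=3, p3=3, p4=0, p5=1) → (p0=0, p1=3, p2=0, p3=1, p4=0, p5=3)
step 2: fire T2:  (p0=0, p1=3, p2=0, p3=1, p4=0, p5=3) → (p0=3, p1=3, p2=0, p3=1, p4=0, p5=0)
step 3: fire T5:  (p0=3, p1=3, p2=0, p3=1, p4=0, p5=0) → (p0=0, p1=5, p2=0, p3=1, p4=2, p5=0)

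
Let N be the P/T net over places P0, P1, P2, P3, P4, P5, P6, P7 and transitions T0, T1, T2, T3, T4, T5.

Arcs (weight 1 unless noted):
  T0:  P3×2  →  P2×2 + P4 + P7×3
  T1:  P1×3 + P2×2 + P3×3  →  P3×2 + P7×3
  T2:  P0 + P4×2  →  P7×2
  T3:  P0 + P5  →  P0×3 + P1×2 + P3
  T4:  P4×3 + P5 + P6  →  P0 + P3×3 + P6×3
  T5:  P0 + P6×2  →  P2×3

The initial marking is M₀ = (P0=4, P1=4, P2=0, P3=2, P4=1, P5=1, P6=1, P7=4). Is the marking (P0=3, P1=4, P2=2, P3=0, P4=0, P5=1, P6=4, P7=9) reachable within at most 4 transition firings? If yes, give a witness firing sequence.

NO — not reachable within 4 firings

depth 0: 1 marking
depth 1: 3 markings reached so far
depth 2: 5 markings reached so far
depth 3: 6 markings reached so far
depth 4: 6 markings reached so far
(frontier empty at depth 4; search complete)
target is not among the 6 markings reachable within 4 steps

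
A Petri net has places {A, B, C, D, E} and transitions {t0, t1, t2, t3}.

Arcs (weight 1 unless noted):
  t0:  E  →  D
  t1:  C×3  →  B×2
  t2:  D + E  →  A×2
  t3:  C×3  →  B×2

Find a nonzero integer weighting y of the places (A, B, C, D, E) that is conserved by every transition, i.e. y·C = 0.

y = (A:0, B:3, C:2, D:0, E:0)

Incidence matrix C (rows=places, cols=transitions):
       t0   t1   t2   t3
    A   0    0    2    0
    B   0    2    0    2
    C   0   -3    0   -3
    D   1    0   -1    0
    E  -1    0   -1    0

Candidate y = [0, 3, 2, 0, 0]; check y·C column-wise:
  col t0: 3·0 + 2·0 + 0·1 + 0·-1 = 0
  col t1: 3·2 + 2·-3 = 0
  col t2: 0·2 + 3·0 + 2·0 + 0·-1 + 0·-1 = 0
  col t3: 3·2 + 2·-3 = 0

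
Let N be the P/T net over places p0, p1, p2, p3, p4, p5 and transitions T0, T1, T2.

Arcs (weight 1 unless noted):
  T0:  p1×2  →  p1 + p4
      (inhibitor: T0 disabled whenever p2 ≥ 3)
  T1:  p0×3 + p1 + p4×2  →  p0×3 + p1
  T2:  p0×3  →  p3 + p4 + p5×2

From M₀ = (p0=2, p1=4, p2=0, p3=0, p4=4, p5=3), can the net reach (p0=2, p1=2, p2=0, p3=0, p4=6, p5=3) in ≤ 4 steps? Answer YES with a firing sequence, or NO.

YES — reachable via ⟨T0, T0⟩ (2 firings)

step 1: fire T0:  (p0=2, p1=4, p2=0, p3=0, p4=4, p5=3) → (p0=2, p1=3, p2=0, p3=0, p4=5, p5=3)
step 2: fire T0:  (p0=2, p1=3, p2=0, p3=0, p4=5, p5=3) → (p0=2, p1=2, p2=0, p3=0, p4=6, p5=3)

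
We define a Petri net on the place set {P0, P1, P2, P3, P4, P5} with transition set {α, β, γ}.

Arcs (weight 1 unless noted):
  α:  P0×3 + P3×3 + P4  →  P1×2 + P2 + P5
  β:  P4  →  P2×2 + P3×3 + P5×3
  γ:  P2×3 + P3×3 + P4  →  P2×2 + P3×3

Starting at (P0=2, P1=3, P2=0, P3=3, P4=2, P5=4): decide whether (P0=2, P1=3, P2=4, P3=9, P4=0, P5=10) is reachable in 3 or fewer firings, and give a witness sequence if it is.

YES — reachable via ⟨β, β⟩ (2 firings)

step 1: fire β:  (P0=2, P1=3, P2=0, P3=3, P4=2, P5=4) → (P0=2, P1=3, P2=2, P3=6, P4=1, P5=7)
step 2: fire β:  (P0=2, P1=3, P2=2, P3=6, P4=1, P5=7) → (P0=2, P1=3, P2=4, P3=9, P4=0, P5=10)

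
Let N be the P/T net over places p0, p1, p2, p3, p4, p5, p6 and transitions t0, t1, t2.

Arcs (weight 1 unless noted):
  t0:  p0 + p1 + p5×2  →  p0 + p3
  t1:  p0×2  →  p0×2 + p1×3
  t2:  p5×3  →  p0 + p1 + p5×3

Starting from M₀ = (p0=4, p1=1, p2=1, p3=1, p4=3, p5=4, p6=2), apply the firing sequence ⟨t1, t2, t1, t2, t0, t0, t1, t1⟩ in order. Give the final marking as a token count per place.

step 1: fire t1:  (p0=4, p1=1, p2=1, p3=1, p4=3, p5=4, p6=2) → (p0=4, p1=4, p2=1, p3=1, p4=3, p5=4, p6=2)
step 2: fire t2:  (p0=4, p1=4, p2=1, p3=1, p4=3, p5=4, p6=2) → (p0=5, p1=5, p2=1, p3=1, p4=3, p5=4, p6=2)
step 3: fire t1:  (p0=5, p1=5, p2=1, p3=1, p4=3, p5=4, p6=2) → (p0=5, p1=8, p2=1, p3=1, p4=3, p5=4, p6=2)
step 4: fire t2:  (p0=5, p1=8, p2=1, p3=1, p4=3, p5=4, p6=2) → (p0=6, p1=9, p2=1, p3=1, p4=3, p5=4, p6=2)
step 5: fire t0:  (p0=6, p1=9, p2=1, p3=1, p4=3, p5=4, p6=2) → (p0=6, p1=8, p2=1, p3=2, p4=3, p5=2, p6=2)
step 6: fire t0:  (p0=6, p1=8, p2=1, p3=2, p4=3, p5=2, p6=2) → (p0=6, p1=7, p2=1, p3=3, p4=3, p5=0, p6=2)
step 7: fire t1:  (p0=6, p1=7, p2=1, p3=3, p4=3, p5=0, p6=2) → (p0=6, p1=10, p2=1, p3=3, p4=3, p5=0, p6=2)
step 8: fire t1:  (p0=6, p1=10, p2=1, p3=3, p4=3, p5=0, p6=2) → (p0=6, p1=13, p2=1, p3=3, p4=3, p5=0, p6=2)

(p0=6, p1=13, p2=1, p3=3, p4=3, p5=0, p6=2)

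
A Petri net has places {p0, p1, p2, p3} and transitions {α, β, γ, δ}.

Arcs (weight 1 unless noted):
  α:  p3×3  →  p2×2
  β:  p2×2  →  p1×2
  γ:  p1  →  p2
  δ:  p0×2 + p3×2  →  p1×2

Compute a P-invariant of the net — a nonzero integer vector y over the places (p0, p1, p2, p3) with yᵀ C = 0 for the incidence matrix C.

y = (p0:1, p1:3, p2:3, p3:2)

Incidence matrix C (rows=places, cols=transitions):
        α    β    γ    δ
   p0   0    0    0   -2
   p1   0    2   -1    2
   p2   2   -2    1    0
   p3  -3    0    0   -2

Candidate y = [1, 3, 3, 2]; check y·C column-wise:
  col α: 1·0 + 3·0 + 3·2 + 2·-3 = 0
  col β: 1·0 + 3·2 + 3·-2 + 2·0 = 0
  col γ: 1·0 + 3·-1 + 3·1 + 2·0 = 0
  col δ: 1·-2 + 3·2 + 3·0 + 2·-2 = 0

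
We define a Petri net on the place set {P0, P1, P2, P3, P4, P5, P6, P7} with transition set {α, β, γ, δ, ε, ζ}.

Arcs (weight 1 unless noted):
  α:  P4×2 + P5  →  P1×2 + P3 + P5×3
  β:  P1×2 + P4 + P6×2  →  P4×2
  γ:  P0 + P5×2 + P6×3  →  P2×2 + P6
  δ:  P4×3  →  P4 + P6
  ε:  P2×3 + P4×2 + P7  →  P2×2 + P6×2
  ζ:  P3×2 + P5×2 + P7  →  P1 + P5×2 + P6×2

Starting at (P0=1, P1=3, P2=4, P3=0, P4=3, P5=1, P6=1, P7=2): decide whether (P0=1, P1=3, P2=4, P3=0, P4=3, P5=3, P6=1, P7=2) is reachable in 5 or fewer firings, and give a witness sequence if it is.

NO — not reachable within 5 firings

depth 0: 1 marking
depth 1: 4 markings reached so far
depth 2: 6 markings reached so far
depth 3: 10 markings reached so far
depth 4: 10 markings reached so far
(frontier empty at depth 4; search complete)
target is not among the 10 markings reachable within 5 steps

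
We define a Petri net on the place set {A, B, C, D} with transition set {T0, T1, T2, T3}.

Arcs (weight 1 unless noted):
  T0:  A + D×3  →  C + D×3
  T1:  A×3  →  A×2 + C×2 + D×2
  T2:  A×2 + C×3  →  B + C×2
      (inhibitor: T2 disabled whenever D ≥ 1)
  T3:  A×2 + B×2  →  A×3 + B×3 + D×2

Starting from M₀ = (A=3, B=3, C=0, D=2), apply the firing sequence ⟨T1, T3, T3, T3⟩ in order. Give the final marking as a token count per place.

(A=5, B=6, C=2, D=10)

step 1: fire T1:  (A=3, B=3, C=0, D=2) → (A=2, B=3, C=2, D=4)
step 2: fire T3:  (A=2, B=3, C=2, D=4) → (A=3, B=4, C=2, D=6)
step 3: fire T3:  (A=3, B=4, C=2, D=6) → (A=4, B=5, C=2, D=8)
step 4: fire T3:  (A=4, B=5, C=2, D=8) → (A=5, B=6, C=2, D=10)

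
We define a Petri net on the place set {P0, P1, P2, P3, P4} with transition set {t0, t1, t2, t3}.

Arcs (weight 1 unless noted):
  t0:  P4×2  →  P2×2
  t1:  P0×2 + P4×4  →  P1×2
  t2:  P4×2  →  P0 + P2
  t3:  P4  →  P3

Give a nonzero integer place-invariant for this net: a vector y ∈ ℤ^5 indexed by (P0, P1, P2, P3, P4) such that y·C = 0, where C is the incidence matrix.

y = (P0:1, P1:3, P2:1, P3:1, P4:1)

Incidence matrix C (rows=places, cols=transitions):
       t0   t1   t2   t3
   P0   0   -2    1    0
   P1   0    2    0    0
   P2   2    0    1    0
   P3   0    0    0    1
   P4  -2   -4   -2   -1

Candidate y = [1, 3, 1, 1, 1]; check y·C column-wise:
  col t0: 1·0 + 3·0 + 1·2 + 1·0 + 1·-2 = 0
  col t1: 1·-2 + 3·2 + 1·0 + 1·0 + 1·-4 = 0
  col t2: 1·1 + 3·0 + 1·1 + 1·0 + 1·-2 = 0
  col t3: 1·0 + 3·0 + 1·0 + 1·1 + 1·-1 = 0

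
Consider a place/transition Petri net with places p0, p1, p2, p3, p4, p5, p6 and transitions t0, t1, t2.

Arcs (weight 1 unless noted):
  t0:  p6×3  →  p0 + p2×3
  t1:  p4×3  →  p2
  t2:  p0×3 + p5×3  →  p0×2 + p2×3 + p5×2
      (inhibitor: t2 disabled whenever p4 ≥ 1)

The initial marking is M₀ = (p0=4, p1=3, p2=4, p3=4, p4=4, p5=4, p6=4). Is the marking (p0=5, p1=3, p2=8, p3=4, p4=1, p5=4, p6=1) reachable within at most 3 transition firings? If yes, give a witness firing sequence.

step 1: fire t0:  (p0=4, p1=3, p2=4, p3=4, p4=4, p5=4, p6=4) → (p0=5, p1=3, p2=7, p3=4, p4=4, p5=4, p6=1)
step 2: fire t1:  (p0=5, p1=3, p2=7, p3=4, p4=4, p5=4, p6=1) → (p0=5, p1=3, p2=8, p3=4, p4=1, p5=4, p6=1)

YES — reachable via ⟨t0, t1⟩ (2 firings)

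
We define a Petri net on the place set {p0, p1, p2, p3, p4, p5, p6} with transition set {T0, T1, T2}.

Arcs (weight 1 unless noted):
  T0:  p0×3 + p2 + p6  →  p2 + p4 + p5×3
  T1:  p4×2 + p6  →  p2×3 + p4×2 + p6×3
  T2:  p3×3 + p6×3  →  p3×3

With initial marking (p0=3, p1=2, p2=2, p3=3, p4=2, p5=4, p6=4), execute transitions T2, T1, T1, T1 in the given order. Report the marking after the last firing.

step 1: fire T2:  (p0=3, p1=2, p2=2, p3=3, p4=2, p5=4, p6=4) → (p0=3, p1=2, p2=2, p3=3, p4=2, p5=4, p6=1)
step 2: fire T1:  (p0=3, p1=2, p2=2, p3=3, p4=2, p5=4, p6=1) → (p0=3, p1=2, p2=5, p3=3, p4=2, p5=4, p6=3)
step 3: fire T1:  (p0=3, p1=2, p2=5, p3=3, p4=2, p5=4, p6=3) → (p0=3, p1=2, p2=8, p3=3, p4=2, p5=4, p6=5)
step 4: fire T1:  (p0=3, p1=2, p2=8, p3=3, p4=2, p5=4, p6=5) → (p0=3, p1=2, p2=11, p3=3, p4=2, p5=4, p6=7)

(p0=3, p1=2, p2=11, p3=3, p4=2, p5=4, p6=7)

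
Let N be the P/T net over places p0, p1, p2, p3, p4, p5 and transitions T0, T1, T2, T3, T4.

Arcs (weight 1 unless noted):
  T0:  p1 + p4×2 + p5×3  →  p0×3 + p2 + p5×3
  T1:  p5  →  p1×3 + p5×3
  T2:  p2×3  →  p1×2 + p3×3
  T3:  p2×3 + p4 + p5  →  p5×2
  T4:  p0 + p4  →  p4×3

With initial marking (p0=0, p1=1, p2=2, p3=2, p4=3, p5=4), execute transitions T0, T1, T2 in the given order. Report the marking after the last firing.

(p0=3, p1=5, p2=0, p3=5, p4=1, p5=6)

step 1: fire T0:  (p0=0, p1=1, p2=2, p3=2, p4=3, p5=4) → (p0=3, p1=0, p2=3, p3=2, p4=1, p5=4)
step 2: fire T1:  (p0=3, p1=0, p2=3, p3=2, p4=1, p5=4) → (p0=3, p1=3, p2=3, p3=2, p4=1, p5=6)
step 3: fire T2:  (p0=3, p1=3, p2=3, p3=2, p4=1, p5=6) → (p0=3, p1=5, p2=0, p3=5, p4=1, p5=6)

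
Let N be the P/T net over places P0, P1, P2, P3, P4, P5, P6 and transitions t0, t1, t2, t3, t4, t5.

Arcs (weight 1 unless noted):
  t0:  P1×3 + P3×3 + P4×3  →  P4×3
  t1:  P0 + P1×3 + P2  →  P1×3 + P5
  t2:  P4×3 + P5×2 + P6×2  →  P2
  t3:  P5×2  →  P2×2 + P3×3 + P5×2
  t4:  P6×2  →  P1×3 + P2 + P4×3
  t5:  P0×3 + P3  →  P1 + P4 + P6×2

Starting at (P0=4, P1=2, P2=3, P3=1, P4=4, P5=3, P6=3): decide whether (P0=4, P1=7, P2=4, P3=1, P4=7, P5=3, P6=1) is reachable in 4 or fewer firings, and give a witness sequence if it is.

NO — not reachable within 4 firings

depth 0: 1 marking
depth 1: 5 markings reached so far
depth 2: 13 markings reached so far
depth 3: 28 markings reached so far
depth 4: 50 markings reached so far
target is not among the 50 markings reachable within 4 steps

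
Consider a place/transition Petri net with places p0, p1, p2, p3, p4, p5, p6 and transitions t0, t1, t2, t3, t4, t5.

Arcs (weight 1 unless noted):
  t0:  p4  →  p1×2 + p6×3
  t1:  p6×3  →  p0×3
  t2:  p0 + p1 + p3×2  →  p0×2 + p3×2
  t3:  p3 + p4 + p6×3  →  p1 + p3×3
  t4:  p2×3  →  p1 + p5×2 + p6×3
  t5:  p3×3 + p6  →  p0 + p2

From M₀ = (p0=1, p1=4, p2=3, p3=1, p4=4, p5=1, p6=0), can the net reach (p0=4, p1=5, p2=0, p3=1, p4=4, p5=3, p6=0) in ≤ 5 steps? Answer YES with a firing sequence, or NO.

YES — reachable via ⟨t4, t1⟩ (2 firings)

step 1: fire t4:  (p0=1, p1=4, p2=3, p3=1, p4=4, p5=1, p6=0) → (p0=1, p1=5, p2=0, p3=1, p4=4, p5=3, p6=3)
step 2: fire t1:  (p0=1, p1=5, p2=0, p3=1, p4=4, p5=3, p6=3) → (p0=4, p1=5, p2=0, p3=1, p4=4, p5=3, p6=0)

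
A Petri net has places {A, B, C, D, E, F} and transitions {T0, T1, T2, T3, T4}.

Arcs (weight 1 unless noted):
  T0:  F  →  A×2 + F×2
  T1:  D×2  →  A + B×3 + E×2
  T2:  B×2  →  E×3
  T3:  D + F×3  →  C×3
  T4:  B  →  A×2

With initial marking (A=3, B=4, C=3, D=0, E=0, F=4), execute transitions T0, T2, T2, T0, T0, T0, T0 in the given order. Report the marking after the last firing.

(A=13, B=0, C=3, D=0, E=6, F=9)

step 1: fire T0:  (A=3, B=4, C=3, D=0, E=0, F=4) → (A=5, B=4, C=3, D=0, E=0, F=5)
step 2: fire T2:  (A=5, B=4, C=3, D=0, E=0, F=5) → (A=5, B=2, C=3, D=0, E=3, F=5)
step 3: fire T2:  (A=5, B=2, C=3, D=0, E=3, F=5) → (A=5, B=0, C=3, D=0, E=6, F=5)
step 4: fire T0:  (A=5, B=0, C=3, D=0, E=6, F=5) → (A=7, B=0, C=3, D=0, E=6, F=6)
step 5: fire T0:  (A=7, B=0, C=3, D=0, E=6, F=6) → (A=9, B=0, C=3, D=0, E=6, F=7)
step 6: fire T0:  (A=9, B=0, C=3, D=0, E=6, F=7) → (A=11, B=0, C=3, D=0, E=6, F=8)
step 7: fire T0:  (A=11, B=0, C=3, D=0, E=6, F=8) → (A=13, B=0, C=3, D=0, E=6, F=9)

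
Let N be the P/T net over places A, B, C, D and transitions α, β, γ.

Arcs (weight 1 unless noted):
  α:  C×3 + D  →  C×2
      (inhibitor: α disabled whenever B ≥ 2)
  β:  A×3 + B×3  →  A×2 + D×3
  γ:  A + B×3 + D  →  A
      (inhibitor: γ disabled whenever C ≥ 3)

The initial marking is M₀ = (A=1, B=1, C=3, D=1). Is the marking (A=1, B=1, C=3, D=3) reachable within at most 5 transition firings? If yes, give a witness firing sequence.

NO — not reachable within 5 firings

depth 0: 1 marking
depth 1: 2 markings reached so far
depth 2: 2 markings reached so far
(frontier empty at depth 2; search complete)
target is not among the 2 markings reachable within 5 steps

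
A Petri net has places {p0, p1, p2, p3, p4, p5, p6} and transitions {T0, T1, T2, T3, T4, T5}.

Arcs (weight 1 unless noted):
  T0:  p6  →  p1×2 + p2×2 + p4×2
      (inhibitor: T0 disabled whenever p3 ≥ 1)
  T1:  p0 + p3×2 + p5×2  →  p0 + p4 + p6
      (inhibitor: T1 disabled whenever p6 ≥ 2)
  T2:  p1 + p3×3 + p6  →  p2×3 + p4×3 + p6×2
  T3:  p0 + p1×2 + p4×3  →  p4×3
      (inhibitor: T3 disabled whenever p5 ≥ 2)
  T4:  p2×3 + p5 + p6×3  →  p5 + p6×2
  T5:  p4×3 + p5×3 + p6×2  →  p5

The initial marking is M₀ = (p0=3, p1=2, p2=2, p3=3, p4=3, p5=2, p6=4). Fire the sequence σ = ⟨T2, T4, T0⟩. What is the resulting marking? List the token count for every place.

(p0=3, p1=3, p2=4, p3=0, p4=8, p5=2, p6=3)

step 1: fire T2:  (p0=3, p1=2, p2=2, p3=3, p4=3, p5=2, p6=4) → (p0=3, p1=1, p2=5, p3=0, p4=6, p5=2, p6=5)
step 2: fire T4:  (p0=3, p1=1, p2=5, p3=0, p4=6, p5=2, p6=5) → (p0=3, p1=1, p2=2, p3=0, p4=6, p5=2, p6=4)
step 3: fire T0:  (p0=3, p1=1, p2=2, p3=0, p4=6, p5=2, p6=4) → (p0=3, p1=3, p2=4, p3=0, p4=8, p5=2, p6=3)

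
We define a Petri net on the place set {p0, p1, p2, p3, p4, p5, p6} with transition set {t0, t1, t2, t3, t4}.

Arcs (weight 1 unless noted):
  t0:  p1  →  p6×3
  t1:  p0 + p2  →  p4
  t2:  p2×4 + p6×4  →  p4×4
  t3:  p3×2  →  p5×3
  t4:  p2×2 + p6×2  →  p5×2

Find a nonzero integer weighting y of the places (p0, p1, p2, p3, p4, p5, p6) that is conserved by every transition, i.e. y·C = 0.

Incidence matrix C (rows=places, cols=transitions):
       t0   t1   t2   t3   t4
   p0   0   -1    0    0    0
   p1  -1    0    0    0    0
   p2   0   -1   -4    0   -2
   p3   0    0    0   -2    0
   p4   0    1    4    0    0
   p5   0    0    0    3    2
   p6   3    0   -4    0   -2

Candidate y = [0, 0, 2, 3, 2, 2, 0]; check y·C column-wise:
  col t0: 0·-1 + 2·0 + 3·0 + 2·0 + 2·0 + 0·3 = 0
  col t1: 0·-1 + 2·-1 + 3·0 + 2·1 + 2·0 = 0
  col t2: 2·-4 + 3·0 + 2·4 + 2·0 + 0·-4 = 0
  col t3: 2·0 + 3·-2 + 2·0 + 2·3 = 0
  col t4: 2·-2 + 3·0 + 2·0 + 2·2 + 0·-2 = 0

y = (p0:0, p1:0, p2:2, p3:3, p4:2, p5:2, p6:0)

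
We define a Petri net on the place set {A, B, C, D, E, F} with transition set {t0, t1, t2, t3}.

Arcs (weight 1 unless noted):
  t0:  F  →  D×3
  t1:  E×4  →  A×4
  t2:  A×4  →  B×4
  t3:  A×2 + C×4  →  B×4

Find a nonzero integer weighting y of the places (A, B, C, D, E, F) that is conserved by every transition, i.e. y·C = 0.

y = (A:2, B:2, C:1, D:0, E:2, F:0)

Incidence matrix C (rows=places, cols=transitions):
       t0   t1   t2   t3
    A   0    4   -4   -2
    B   0    0    4    4
    C   0    0    0   -4
    D   3    0    0    0
    E   0   -4    0    0
    F  -1    0    0    0

Candidate y = [2, 2, 1, 0, 2, 0]; check y·C column-wise:
  col t0: 2·0 + 2·0 + 1·0 + 0·3 + 2·0 + 0·-1 = 0
  col t1: 2·4 + 2·0 + 1·0 + 2·-4 = 0
  col t2: 2·-4 + 2·4 + 1·0 + 2·0 = 0
  col t3: 2·-2 + 2·4 + 1·-4 + 2·0 = 0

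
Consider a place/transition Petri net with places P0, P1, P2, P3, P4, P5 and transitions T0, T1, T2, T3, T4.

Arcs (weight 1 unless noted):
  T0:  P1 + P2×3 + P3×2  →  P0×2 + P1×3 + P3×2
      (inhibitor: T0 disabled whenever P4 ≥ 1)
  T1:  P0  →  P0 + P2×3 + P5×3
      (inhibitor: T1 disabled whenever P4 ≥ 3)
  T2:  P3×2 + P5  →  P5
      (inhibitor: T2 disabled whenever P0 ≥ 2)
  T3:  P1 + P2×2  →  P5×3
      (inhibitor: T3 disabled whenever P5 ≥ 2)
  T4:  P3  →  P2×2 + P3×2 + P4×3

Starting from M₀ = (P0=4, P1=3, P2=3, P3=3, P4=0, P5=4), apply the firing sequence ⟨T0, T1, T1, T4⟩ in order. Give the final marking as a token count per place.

(P0=6, P1=5, P2=8, P3=4, P4=3, P5=10)

step 1: fire T0:  (P0=4, P1=3, P2=3, P3=3, P4=0, P5=4) → (P0=6, P1=5, P2=0, P3=3, P4=0, P5=4)
step 2: fire T1:  (P0=6, P1=5, P2=0, P3=3, P4=0, P5=4) → (P0=6, P1=5, P2=3, P3=3, P4=0, P5=7)
step 3: fire T1:  (P0=6, P1=5, P2=3, P3=3, P4=0, P5=7) → (P0=6, P1=5, P2=6, P3=3, P4=0, P5=10)
step 4: fire T4:  (P0=6, P1=5, P2=6, P3=3, P4=0, P5=10) → (P0=6, P1=5, P2=8, P3=4, P4=3, P5=10)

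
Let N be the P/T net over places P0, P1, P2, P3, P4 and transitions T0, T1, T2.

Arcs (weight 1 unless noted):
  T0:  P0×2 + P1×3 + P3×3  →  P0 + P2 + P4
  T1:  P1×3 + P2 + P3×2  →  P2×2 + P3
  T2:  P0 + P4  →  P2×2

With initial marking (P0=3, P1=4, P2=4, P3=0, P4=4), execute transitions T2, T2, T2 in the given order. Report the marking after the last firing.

step 1: fire T2:  (P0=3, P1=4, P2=4, P3=0, P4=4) → (P0=2, P1=4, P2=6, P3=0, P4=3)
step 2: fire T2:  (P0=2, P1=4, P2=6, P3=0, P4=3) → (P0=1, P1=4, P2=8, P3=0, P4=2)
step 3: fire T2:  (P0=1, P1=4, P2=8, P3=0, P4=2) → (P0=0, P1=4, P2=10, P3=0, P4=1)

(P0=0, P1=4, P2=10, P3=0, P4=1)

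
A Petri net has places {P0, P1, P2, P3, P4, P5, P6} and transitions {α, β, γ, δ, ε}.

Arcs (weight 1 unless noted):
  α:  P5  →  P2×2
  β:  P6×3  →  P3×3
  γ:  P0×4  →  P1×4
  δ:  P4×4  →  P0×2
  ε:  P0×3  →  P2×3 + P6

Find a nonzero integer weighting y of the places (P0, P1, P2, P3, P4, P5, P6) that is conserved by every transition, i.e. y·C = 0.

Incidence matrix C (rows=places, cols=transitions):
        α    β    γ    δ    ε
   P0   0    0   -4    2   -3
   P1   0    0    4    0    0
   P2   2    0    0    0    3
   P3   0    3    0    0    0
   P4   0    0    0   -4    0
   P5  -1    0    0    0    0
   P6   0   -3    0    0    1

Candidate y = [2, 2, 2, 0, 1, 4, 0]; check y·C column-wise:
  col α: 2·0 + 2·0 + 2·2 + 1·0 + 4·-1 = 0
  col β: 2·0 + 2·0 + 2·0 + 0·3 + 1·0 + 4·0 + 0·-3 = 0
  col γ: 2·-4 + 2·4 + 2·0 + 1·0 + 4·0 = 0
  col δ: 2·2 + 2·0 + 2·0 + 1·-4 + 4·0 = 0
  col ε: 2·-3 + 2·0 + 2·3 + 1·0 + 4·0 + 0·1 = 0

y = (P0:2, P1:2, P2:2, P3:0, P4:1, P5:4, P6:0)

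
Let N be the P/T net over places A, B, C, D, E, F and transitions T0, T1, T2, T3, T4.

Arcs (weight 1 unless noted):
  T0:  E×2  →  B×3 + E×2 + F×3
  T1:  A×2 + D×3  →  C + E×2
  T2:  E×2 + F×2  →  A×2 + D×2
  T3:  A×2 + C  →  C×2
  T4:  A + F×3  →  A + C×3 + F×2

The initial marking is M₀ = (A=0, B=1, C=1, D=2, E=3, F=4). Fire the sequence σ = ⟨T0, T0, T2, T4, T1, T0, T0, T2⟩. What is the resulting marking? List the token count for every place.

step 1: fire T0:  (A=0, B=1, C=1, D=2, E=3, F=4) → (A=0, B=4, C=1, D=2, E=3, F=7)
step 2: fire T0:  (A=0, B=4, C=1, D=2, E=3, F=7) → (A=0, B=7, C=1, D=2, E=3, F=10)
step 3: fire T2:  (A=0, B=7, C=1, D=2, E=3, F=10) → (A=2, B=7, C=1, D=4, E=1, F=8)
step 4: fire T4:  (A=2, B=7, C=1, D=4, E=1, F=8) → (A=2, B=7, C=4, D=4, E=1, F=7)
step 5: fire T1:  (A=2, B=7, C=4, D=4, E=1, F=7) → (A=0, B=7, C=5, D=1, E=3, F=7)
step 6: fire T0:  (A=0, B=7, C=5, D=1, E=3, F=7) → (A=0, B=10, C=5, D=1, E=3, F=10)
step 7: fire T0:  (A=0, B=10, C=5, D=1, E=3, F=10) → (A=0, B=13, C=5, D=1, E=3, F=13)
step 8: fire T2:  (A=0, B=13, C=5, D=1, E=3, F=13) → (A=2, B=13, C=5, D=3, E=1, F=11)

(A=2, B=13, C=5, D=3, E=1, F=11)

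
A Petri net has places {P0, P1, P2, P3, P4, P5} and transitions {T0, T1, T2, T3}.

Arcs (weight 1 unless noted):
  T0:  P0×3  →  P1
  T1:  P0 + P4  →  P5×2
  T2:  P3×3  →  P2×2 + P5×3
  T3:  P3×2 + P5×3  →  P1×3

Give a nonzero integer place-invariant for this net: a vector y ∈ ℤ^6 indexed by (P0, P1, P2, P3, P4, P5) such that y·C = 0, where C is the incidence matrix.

Incidence matrix C (rows=places, cols=transitions):
       T0   T1   T2   T3
   P0  -3   -1    0    0
   P1   1    0    0    3
   P2   0    0    2    0
   P3   0    0   -3   -2
   P4   0   -1    0    0
   P5   0    2    3   -3

Candidate y = [4, 12, 27, 18, -4, 0]; check y·C column-wise:
  col T0: 4·-3 + 12·1 + 27·0 + 18·0 + -4·0 = 0
  col T1: 4·-1 + 12·0 + 27·0 + 18·0 + -4·-1 + 0·2 = 0
  col T2: 4·0 + 12·0 + 27·2 + 18·-3 + -4·0 + 0·3 = 0
  col T3: 4·0 + 12·3 + 27·0 + 18·-2 + -4·0 + 0·-3 = 0

y = (P0:4, P1:12, P2:27, P3:18, P4:-4, P5:0)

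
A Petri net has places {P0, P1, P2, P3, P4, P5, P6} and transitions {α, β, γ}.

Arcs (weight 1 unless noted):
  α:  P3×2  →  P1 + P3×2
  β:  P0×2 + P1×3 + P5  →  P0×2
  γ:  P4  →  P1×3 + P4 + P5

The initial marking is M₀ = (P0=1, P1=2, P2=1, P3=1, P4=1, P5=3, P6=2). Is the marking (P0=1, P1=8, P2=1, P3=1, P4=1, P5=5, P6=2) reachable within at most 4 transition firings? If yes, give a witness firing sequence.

YES — reachable via ⟨γ, γ⟩ (2 firings)

step 1: fire γ:  (P0=1, P1=2, P2=1, P3=1, P4=1, P5=3, P6=2) → (P0=1, P1=5, P2=1, P3=1, P4=1, P5=4, P6=2)
step 2: fire γ:  (P0=1, P1=5, P2=1, P3=1, P4=1, P5=4, P6=2) → (P0=1, P1=8, P2=1, P3=1, P4=1, P5=5, P6=2)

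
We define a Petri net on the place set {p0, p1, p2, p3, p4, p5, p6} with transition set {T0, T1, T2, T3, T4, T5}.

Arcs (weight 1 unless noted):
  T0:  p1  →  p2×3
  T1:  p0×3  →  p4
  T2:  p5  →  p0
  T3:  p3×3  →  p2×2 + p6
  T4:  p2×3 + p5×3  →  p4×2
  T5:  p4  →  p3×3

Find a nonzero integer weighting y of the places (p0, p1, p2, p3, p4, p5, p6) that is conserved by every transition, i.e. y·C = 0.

y = (p0:1, p1:3, p2:1, p3:1, p4:3, p5:1, p6:1)

Incidence matrix C (rows=places, cols=transitions):
       T0   T1   T2   T3   T4   T5
   p0   0   -3    1    0    0    0
   p1  -1    0    0    0    0    0
   p2   3    0    0    2   -3    0
   p3   0    0    0   -3    0    3
   p4   0    1    0    0    2   -1
   p5   0    0   -1    0   -3    0
   p6   0    0    0    1    0    0

Candidate y = [1, 3, 1, 1, 3, 1, 1]; check y·C column-wise:
  col T0: 1·0 + 3·-1 + 1·3 + 1·0 + 3·0 + 1·0 + 1·0 = 0
  col T1: 1·-3 + 3·0 + 1·0 + 1·0 + 3·1 + 1·0 + 1·0 = 0
  col T2: 1·1 + 3·0 + 1·0 + 1·0 + 3·0 + 1·-1 + 1·0 = 0
  col T3: 1·0 + 3·0 + 1·2 + 1·-3 + 3·0 + 1·0 + 1·1 = 0
  col T4: 1·0 + 3·0 + 1·-3 + 1·0 + 3·2 + 1·-3 + 1·0 = 0
  col T5: 1·0 + 3·0 + 1·0 + 1·3 + 3·-1 + 1·0 + 1·0 = 0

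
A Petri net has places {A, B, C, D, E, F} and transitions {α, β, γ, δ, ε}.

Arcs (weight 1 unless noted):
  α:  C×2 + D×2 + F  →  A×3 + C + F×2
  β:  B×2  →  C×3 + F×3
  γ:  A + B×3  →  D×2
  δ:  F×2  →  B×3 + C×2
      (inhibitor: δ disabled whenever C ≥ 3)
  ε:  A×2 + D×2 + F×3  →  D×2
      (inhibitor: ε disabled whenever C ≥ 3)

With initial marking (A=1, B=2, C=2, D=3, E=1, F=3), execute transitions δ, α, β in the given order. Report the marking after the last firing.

step 1: fire δ:  (A=1, B=2, C=2, D=3, E=1, F=3) → (A=1, B=5, C=4, D=3, E=1, F=1)
step 2: fire α:  (A=1, B=5, C=4, D=3, E=1, F=1) → (A=4, B=5, C=3, D=1, E=1, F=2)
step 3: fire β:  (A=4, B=5, C=3, D=1, E=1, F=2) → (A=4, B=3, C=6, D=1, E=1, F=5)

(A=4, B=3, C=6, D=1, E=1, F=5)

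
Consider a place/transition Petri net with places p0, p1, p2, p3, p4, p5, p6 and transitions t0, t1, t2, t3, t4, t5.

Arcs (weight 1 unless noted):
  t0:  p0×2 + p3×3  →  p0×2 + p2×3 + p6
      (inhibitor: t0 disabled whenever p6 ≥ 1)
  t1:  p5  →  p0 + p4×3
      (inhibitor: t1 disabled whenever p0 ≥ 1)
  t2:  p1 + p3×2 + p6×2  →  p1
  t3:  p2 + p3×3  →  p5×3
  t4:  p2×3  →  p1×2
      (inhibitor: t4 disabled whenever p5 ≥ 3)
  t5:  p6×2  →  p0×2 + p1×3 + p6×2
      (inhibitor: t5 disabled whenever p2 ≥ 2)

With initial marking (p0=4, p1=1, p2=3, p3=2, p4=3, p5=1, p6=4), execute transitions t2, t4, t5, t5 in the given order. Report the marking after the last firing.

step 1: fire t2:  (p0=4, p1=1, p2=3, p3=2, p4=3, p5=1, p6=4) → (p0=4, p1=1, p2=3, p3=0, p4=3, p5=1, p6=2)
step 2: fire t4:  (p0=4, p1=1, p2=3, p3=0, p4=3, p5=1, p6=2) → (p0=4, p1=3, p2=0, p3=0, p4=3, p5=1, p6=2)
step 3: fire t5:  (p0=4, p1=3, p2=0, p3=0, p4=3, p5=1, p6=2) → (p0=6, p1=6, p2=0, p3=0, p4=3, p5=1, p6=2)
step 4: fire t5:  (p0=6, p1=6, p2=0, p3=0, p4=3, p5=1, p6=2) → (p0=8, p1=9, p2=0, p3=0, p4=3, p5=1, p6=2)

(p0=8, p1=9, p2=0, p3=0, p4=3, p5=1, p6=2)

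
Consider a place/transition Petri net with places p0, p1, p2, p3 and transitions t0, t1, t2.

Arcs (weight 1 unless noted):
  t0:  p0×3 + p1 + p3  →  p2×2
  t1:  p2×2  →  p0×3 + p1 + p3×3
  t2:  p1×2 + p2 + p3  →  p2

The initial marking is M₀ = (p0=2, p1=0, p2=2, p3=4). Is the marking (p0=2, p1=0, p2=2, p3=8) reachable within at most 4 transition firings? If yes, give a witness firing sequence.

YES — reachable via ⟨t1, t0, t1, t0⟩ (4 firings)

step 1: fire t1:  (p0=2, p1=0, p2=2, p3=4) → (p0=5, p1=1, p2=0, p3=7)
step 2: fire t0:  (p0=5, p1=1, p2=0, p3=7) → (p0=2, p1=0, p2=2, p3=6)
step 3: fire t1:  (p0=2, p1=0, p2=2, p3=6) → (p0=5, p1=1, p2=0, p3=9)
step 4: fire t0:  (p0=5, p1=1, p2=0, p3=9) → (p0=2, p1=0, p2=2, p3=8)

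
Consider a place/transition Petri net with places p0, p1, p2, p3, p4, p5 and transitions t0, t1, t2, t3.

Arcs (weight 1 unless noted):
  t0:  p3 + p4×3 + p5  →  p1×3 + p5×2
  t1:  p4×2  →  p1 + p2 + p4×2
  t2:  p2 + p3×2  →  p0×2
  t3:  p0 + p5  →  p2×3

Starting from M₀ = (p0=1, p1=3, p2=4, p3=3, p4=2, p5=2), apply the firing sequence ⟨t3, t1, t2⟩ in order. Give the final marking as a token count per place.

(p0=2, p1=4, p2=7, p3=1, p4=2, p5=1)

step 1: fire t3:  (p0=1, p1=3, p2=4, p3=3, p4=2, p5=2) → (p0=0, p1=3, p2=7, p3=3, p4=2, p5=1)
step 2: fire t1:  (p0=0, p1=3, p2=7, p3=3, p4=2, p5=1) → (p0=0, p1=4, p2=8, p3=3, p4=2, p5=1)
step 3: fire t2:  (p0=0, p1=4, p2=8, p3=3, p4=2, p5=1) → (p0=2, p1=4, p2=7, p3=1, p4=2, p5=1)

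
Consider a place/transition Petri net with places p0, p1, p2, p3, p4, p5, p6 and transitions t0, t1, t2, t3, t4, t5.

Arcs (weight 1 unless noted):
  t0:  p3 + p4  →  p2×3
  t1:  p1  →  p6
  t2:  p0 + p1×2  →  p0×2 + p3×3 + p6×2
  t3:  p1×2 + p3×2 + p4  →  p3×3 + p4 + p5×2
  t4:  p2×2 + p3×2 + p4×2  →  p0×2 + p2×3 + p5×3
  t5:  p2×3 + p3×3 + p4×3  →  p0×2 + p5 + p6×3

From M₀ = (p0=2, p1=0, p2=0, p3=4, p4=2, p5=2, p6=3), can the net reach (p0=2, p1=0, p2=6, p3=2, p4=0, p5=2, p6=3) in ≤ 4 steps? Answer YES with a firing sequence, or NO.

step 1: fire t0:  (p0=2, p1=0, p2=0, p3=4, p4=2, p5=2, p6=3) → (p0=2, p1=0, p2=3, p3=3, p4=1, p5=2, p6=3)
step 2: fire t0:  (p0=2, p1=0, p2=3, p3=3, p4=1, p5=2, p6=3) → (p0=2, p1=0, p2=6, p3=2, p4=0, p5=2, p6=3)

YES — reachable via ⟨t0, t0⟩ (2 firings)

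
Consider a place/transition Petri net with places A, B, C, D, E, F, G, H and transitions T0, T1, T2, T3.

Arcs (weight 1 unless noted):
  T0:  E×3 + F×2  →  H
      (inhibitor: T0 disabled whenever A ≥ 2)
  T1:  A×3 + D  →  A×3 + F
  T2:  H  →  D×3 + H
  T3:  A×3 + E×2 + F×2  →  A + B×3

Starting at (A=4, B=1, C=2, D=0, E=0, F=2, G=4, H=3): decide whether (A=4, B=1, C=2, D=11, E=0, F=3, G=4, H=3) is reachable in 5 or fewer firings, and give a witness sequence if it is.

YES — reachable via ⟨T2, T1, T2, T2, T2⟩ (5 firings)

step 1: fire T2:  (A=4, B=1, C=2, D=0, E=0, F=2, G=4, H=3) → (A=4, B=1, C=2, D=3, E=0, F=2, G=4, H=3)
step 2: fire T1:  (A=4, B=1, C=2, D=3, E=0, F=2, G=4, H=3) → (A=4, B=1, C=2, D=2, E=0, F=3, G=4, H=3)
step 3: fire T2:  (A=4, B=1, C=2, D=2, E=0, F=3, G=4, H=3) → (A=4, B=1, C=2, D=5, E=0, F=3, G=4, H=3)
step 4: fire T2:  (A=4, B=1, C=2, D=5, E=0, F=3, G=4, H=3) → (A=4, B=1, C=2, D=8, E=0, F=3, G=4, H=3)
step 5: fire T2:  (A=4, B=1, C=2, D=8, E=0, F=3, G=4, H=3) → (A=4, B=1, C=2, D=11, E=0, F=3, G=4, H=3)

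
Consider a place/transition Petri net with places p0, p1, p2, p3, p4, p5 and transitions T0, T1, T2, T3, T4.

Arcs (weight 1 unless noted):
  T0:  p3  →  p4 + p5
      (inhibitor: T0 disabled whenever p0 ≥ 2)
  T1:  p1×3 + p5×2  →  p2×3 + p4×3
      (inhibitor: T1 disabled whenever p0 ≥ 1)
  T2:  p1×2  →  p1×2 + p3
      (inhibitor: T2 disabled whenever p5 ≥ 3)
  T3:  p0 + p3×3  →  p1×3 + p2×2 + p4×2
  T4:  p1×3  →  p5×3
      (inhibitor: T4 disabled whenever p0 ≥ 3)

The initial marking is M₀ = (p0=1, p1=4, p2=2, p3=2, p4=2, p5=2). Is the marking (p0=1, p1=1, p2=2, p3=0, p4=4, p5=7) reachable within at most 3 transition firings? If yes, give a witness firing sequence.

YES — reachable via ⟨T0, T0, T4⟩ (3 firings)

step 1: fire T0:  (p0=1, p1=4, p2=2, p3=2, p4=2, p5=2) → (p0=1, p1=4, p2=2, p3=1, p4=3, p5=3)
step 2: fire T0:  (p0=1, p1=4, p2=2, p3=1, p4=3, p5=3) → (p0=1, p1=4, p2=2, p3=0, p4=4, p5=4)
step 3: fire T4:  (p0=1, p1=4, p2=2, p3=0, p4=4, p5=4) → (p0=1, p1=1, p2=2, p3=0, p4=4, p5=7)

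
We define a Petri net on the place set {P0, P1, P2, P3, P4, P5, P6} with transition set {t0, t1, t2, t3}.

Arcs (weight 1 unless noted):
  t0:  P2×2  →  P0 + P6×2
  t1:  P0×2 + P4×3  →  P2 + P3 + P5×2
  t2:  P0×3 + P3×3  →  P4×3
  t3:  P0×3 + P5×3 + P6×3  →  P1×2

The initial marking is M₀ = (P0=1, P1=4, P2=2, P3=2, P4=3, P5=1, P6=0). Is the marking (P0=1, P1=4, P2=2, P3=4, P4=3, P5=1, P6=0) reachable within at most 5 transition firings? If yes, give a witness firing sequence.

NO — not reachable within 5 firings

depth 0: 1 marking
depth 1: 2 markings reached so far
depth 2: 3 markings reached so far
depth 3: 3 markings reached so far
(frontier empty at depth 3; search complete)
target is not among the 3 markings reachable within 5 steps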